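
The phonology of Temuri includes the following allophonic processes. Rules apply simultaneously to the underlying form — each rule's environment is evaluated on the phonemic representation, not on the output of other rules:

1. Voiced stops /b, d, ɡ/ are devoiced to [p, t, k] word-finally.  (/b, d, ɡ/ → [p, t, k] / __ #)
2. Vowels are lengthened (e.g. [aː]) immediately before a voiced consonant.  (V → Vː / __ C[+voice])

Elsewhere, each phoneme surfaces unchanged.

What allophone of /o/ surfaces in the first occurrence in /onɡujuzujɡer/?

[oː]

/o/ — word-initial, before a voiced consonant — surfaces as [oː] (rule 2).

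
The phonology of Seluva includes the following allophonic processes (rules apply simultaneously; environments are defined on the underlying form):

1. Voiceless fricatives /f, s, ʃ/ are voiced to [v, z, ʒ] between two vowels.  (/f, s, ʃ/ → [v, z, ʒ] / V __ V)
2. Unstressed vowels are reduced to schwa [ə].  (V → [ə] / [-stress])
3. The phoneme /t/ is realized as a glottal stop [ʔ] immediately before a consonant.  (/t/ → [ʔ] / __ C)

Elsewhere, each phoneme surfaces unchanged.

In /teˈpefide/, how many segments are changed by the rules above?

4

Segments that undergo a rule: /e/ → [ə] (rule 2); /f/ → [v] (rule 1); /i/ → [ə] (rule 2); /e/ → [ə] (rule 2).
All other segments surface unchanged.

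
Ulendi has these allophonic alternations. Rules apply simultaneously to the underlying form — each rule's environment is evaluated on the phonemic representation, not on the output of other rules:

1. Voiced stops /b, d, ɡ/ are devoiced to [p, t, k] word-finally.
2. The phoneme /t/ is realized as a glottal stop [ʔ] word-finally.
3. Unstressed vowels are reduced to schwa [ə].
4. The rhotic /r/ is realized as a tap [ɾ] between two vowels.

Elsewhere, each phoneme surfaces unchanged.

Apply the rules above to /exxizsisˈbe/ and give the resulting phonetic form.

[əxxəzsəsˈbe]

/e/ meets the environment for rule 3 (in an unstressed syllable) → [ə].
/x/ stays [x].
/x/ (between /x/ and /i/): no rule targets it → [x].
/i/ — between /x/ and /z/, in an unstressed syllable — surfaces as [ə] (rule 3).
/z/ (between /i/ and /s/) is unaffected → [z].
/s/ — not in any rule's target class → [s].
/i/ (between /s/ and /s/) occurs in an unstressed syllable → [ə] by rule 3.
/s/ stays [s].
/b/ — between /s/ and /e/; rule 1 does not apply here → [b].
/e/ (word-final) fails the environment for rule 3, so it stays [e].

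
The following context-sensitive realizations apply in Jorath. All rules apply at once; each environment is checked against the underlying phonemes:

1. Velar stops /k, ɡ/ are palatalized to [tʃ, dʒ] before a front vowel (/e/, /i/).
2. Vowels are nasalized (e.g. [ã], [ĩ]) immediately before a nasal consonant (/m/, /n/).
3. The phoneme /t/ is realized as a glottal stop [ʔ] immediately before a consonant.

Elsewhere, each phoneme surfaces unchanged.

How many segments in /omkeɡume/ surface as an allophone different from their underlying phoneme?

3

Segments that undergo a rule: /o/ → [õ] (rule 2); /k/ → [tʃ] (rule 1); /u/ → [ũ] (rule 2).
All other segments surface unchanged.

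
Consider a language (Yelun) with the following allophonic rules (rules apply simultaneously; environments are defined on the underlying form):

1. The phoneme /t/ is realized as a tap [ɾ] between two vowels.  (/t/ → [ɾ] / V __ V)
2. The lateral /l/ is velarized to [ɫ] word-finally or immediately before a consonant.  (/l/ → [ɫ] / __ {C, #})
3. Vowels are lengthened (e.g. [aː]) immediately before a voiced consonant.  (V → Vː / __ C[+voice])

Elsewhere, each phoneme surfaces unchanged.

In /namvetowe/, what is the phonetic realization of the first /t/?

/t/ (between /e/ and /o/) occurs between two vowels → [ɾ] by rule 1.

[ɾ]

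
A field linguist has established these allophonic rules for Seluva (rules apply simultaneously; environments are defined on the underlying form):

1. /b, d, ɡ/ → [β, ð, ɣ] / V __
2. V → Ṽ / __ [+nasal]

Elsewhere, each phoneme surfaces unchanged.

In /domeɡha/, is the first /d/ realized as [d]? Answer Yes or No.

/d/ (word-initial) is in the target of rule 1 but the environment (immediately after a vowel) is not met → [d].
The actual realization is [d], which matches [d].

Yes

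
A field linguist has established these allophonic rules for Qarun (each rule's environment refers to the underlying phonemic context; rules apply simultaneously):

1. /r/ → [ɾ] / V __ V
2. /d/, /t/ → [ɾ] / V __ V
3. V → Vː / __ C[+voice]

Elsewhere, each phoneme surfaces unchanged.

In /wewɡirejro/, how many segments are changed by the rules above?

4

Segments that undergo a rule: /e/ → [eː] (rule 3); /i/ → [iː] (rule 3); /r/ → [ɾ] (rule 1); /e/ → [eː] (rule 3).
All other segments surface unchanged.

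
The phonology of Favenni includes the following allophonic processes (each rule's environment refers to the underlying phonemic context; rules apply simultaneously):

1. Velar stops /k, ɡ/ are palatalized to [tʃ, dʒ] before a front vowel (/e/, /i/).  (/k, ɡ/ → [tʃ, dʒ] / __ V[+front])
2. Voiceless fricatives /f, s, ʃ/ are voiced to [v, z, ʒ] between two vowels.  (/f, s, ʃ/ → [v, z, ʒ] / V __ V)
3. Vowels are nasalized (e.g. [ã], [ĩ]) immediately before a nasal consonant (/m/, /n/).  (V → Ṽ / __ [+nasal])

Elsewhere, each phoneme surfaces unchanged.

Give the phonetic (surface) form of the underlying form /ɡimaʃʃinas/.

[dʒĩmaʃʃĩnas]

/ɡ/ meets the environment for rule 1 (before a front vowel) → [dʒ].
/i/ (between /ɡ/ and /m/) occurs before a nasal consonant → [ĩ] by rule 3.
/m/ — not in any rule's target class → [m].
/a/ — between /m/ and /ʃ/; rule 3 does not apply here → [a].
/ʃ/ (between /a/ and /ʃ/) fails the environment for rule 2, so it stays [ʃ].
/ʃ/ (between /ʃ/ and /i/) fails the environment for rule 2, so it stays [ʃ].
/i/ (between /ʃ/ and /n/): before a nasal consonant, so rule 3 applies → [ĩ].
/n/ — not in any rule's target class → [n].
/a/ (between /n/ and /s/) is in the target of rule 3 but the environment (before a nasal consonant) is not met → [a].
/s/ (word-final): rule 2 targets it, but not between two vowels → unchanged [s].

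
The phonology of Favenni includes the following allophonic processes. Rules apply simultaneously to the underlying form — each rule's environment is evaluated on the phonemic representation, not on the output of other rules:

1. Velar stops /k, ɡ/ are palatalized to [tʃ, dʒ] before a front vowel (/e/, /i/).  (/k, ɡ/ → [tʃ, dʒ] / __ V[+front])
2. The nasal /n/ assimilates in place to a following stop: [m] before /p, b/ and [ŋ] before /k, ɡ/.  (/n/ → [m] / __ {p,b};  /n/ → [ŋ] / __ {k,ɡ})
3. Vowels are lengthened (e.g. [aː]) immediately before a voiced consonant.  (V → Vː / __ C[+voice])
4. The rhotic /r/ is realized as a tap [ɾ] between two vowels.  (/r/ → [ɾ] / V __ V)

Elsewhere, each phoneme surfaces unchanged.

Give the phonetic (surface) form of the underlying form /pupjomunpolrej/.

[pupjoːmuːmpoːlreːj]

/p/ (word-initial): no rule targets it → [p].
/u/ — between /p/ and /p/; rule 3 does not apply here → [u].
/p/ — not in any rule's target class → [p].
/j/ (between /p/ and /o/) is unaffected → [j].
/o/ (between /j/ and /m/) occurs before a voiced consonant → [oː] by rule 3.
/m/ (between /o/ and /u/) is unaffected → [m].
/u/ (between /m/ and /n/): before a voiced consonant, so rule 3 applies → [uː].
/n/ (between /u/ and /p/): before a labial or velar stop, so rule 2 applies → [m].
/p/ stays [p].
/o/ meets the environment for rule 3 (before a voiced consonant) → [oː].
/l/ stays [l].
/r/ (between /l/ and /e/) fails the environment for rule 4, so it stays [r].
/e/ (between /r/ and /j/): before a voiced consonant, so rule 3 applies → [eː].
/j/ (word-final): no rule targets it → [j].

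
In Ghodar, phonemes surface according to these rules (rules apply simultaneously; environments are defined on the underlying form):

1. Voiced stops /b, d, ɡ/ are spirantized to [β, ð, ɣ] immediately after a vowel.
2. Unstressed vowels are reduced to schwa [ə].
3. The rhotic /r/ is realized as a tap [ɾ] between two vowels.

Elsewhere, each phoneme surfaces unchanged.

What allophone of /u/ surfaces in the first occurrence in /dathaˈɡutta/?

/u/ (between /ɡ/ and /t/): rule 2 targets it, but not in an unstressed syllable → unchanged [u].

[u]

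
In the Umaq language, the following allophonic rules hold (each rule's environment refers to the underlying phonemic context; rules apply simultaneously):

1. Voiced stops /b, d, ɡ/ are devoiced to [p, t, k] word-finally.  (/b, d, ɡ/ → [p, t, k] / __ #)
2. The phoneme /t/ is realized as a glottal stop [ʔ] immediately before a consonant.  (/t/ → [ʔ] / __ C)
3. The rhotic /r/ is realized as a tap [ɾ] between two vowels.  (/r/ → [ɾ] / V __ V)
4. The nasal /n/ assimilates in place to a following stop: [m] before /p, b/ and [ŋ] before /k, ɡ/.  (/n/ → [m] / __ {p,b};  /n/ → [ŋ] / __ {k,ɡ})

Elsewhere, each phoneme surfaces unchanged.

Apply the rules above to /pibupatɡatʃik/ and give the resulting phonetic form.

[pibupaʔɡaʔʃik]

/p/ — not in any rule's target class → [p].
/i/ (between /p/ and /b/): no rule targets it → [i].
/b/ — between /i/ and /u/; rule 1 does not apply here → [b].
/u/ (between /b/ and /p/): no rule targets it → [u].
/p/ — not in any rule's target class → [p].
/a/ (between /p/ and /t/): no rule targets it → [a].
/t/ meets the environment for rule 2 (immediately before a consonant) → [ʔ].
/ɡ/ — between /t/ and /a/; rule 1 does not apply here → [ɡ].
/a/ (between /ɡ/ and /t/): no rule targets it → [a].
/t/ (between /a/ and /ʃ/): immediately before a consonant, so rule 2 applies → [ʔ].
/ʃ/ (between /t/ and /i/) is unaffected → [ʃ].
/i/ (between /ʃ/ and /k/): no rule targets it → [i].
/k/ (word-final): no rule targets it → [k].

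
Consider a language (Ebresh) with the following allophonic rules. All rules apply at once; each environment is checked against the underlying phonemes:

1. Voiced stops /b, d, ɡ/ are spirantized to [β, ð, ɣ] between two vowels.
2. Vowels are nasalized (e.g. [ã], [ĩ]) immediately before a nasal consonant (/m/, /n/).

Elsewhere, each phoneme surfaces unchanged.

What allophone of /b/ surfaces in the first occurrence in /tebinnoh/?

/b/ — between /e/ and /i/, between two vowels — surfaces as [β] (rule 1).

[β]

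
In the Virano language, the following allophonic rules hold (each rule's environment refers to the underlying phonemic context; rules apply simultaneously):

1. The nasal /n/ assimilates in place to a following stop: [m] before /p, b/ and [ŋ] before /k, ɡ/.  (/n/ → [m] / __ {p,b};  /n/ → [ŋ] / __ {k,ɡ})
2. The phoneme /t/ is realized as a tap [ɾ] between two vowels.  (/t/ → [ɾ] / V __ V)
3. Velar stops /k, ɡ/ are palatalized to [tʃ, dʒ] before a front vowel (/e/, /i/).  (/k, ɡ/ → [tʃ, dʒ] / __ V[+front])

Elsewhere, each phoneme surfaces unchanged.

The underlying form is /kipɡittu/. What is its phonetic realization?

Rule 3 applies to /k/ (word-initial: before a front vowel) → [tʃ].
/i/ — not in any rule's target class → [i].
/p/ stays [p].
/ɡ/ (between /p/ and /i/): before a front vowel, so rule 3 applies → [dʒ].
/i/ stays [i].
/t/ (between /i/ and /t/): rule 2 targets it, but not between two vowels → unchanged [t].
/t/ (between /t/ and /u/) is in the target of rule 2 but the environment (between two vowels) is not met → [t].
/u/ (word-final) is unaffected → [u].

[tʃipdʒittu]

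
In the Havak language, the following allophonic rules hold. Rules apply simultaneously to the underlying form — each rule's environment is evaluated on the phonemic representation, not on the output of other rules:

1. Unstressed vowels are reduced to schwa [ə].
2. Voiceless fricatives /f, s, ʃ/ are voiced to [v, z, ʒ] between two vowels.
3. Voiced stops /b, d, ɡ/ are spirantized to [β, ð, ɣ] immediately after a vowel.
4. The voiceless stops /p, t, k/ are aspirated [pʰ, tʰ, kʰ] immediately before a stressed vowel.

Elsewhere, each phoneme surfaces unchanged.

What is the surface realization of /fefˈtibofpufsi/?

/f/ — word-initial; rule 2 does not apply here → [f].
/e/ (between /f/ and /f/) occurs in an unstressed syllable → [ə] by rule 1.
/f/ (between /e/ and /t/) is in the target of rule 2 but the environment (between two vowels) is not met → [f].
Rule 4 applies to /t/ (between /f/ and /i/: immediately before a stressed vowel) → [tʰ].
/i/ (between /t/ and /b/): rule 1 targets it, but not in an unstressed syllable → unchanged [i].
/b/ — between /i/ and /o/, immediately after a vowel — surfaces as [β] (rule 3).
/o/ (between /b/ and /f/) occurs in an unstressed syllable → [ə] by rule 1.
/f/ (between /o/ and /p/) is in the target of rule 2 but the environment (between two vowels) is not met → [f].
/p/ — between /f/ and /u/; rule 4 does not apply here → [p].
/u/ — between /p/ and /f/, in an unstressed syllable — surfaces as [ə] (rule 1).
/f/ (between /u/ and /s/): rule 2 targets it, but not between two vowels → unchanged [f].
/s/ (between /f/ and /i/) is in the target of rule 2 but the environment (between two vowels) is not met → [s].
/i/ meets the environment for rule 1 (in an unstressed syllable) → [ə].

[fəfˈtʰiβəfpəfsə]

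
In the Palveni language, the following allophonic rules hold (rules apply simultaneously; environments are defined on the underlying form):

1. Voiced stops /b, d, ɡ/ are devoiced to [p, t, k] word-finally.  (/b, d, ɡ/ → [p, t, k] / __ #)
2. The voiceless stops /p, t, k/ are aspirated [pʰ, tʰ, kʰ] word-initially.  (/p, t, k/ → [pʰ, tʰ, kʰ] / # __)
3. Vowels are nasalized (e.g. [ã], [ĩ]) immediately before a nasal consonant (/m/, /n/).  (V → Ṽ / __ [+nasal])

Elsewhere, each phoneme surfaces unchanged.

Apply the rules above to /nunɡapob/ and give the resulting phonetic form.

/n/ — not in any rule's target class → [n].
/u/ — between /n/ and /n/, before a nasal consonant — surfaces as [ũ] (rule 3).
/n/ stays [n].
/ɡ/ (between /n/ and /a/) is in the target of rule 1 but the environment (word-finally) is not met → [ɡ].
/a/ (between /ɡ/ and /p/) fails the environment for rule 3, so it stays [a].
/p/ — between /a/ and /o/; rule 2 does not apply here → [p].
/o/ (between /p/ and /b/) fails the environment for rule 3, so it stays [o].
/b/ meets the environment for rule 1 (word-finally) → [p].

[nũnɡapop]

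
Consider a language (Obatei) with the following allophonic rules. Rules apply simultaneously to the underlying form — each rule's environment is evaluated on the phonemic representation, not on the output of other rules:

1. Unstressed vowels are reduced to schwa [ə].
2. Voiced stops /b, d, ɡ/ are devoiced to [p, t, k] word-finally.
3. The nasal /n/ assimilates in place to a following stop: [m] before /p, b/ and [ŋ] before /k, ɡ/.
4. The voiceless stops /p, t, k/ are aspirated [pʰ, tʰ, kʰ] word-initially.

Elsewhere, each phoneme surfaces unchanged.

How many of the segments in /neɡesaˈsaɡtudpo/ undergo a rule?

5

Segments that undergo a rule: /e/ → [ə] (rule 1); /e/ → [ə] (rule 1); /a/ → [ə] (rule 1); /u/ → [ə] (rule 1); /o/ → [ə] (rule 1).
All other segments surface unchanged.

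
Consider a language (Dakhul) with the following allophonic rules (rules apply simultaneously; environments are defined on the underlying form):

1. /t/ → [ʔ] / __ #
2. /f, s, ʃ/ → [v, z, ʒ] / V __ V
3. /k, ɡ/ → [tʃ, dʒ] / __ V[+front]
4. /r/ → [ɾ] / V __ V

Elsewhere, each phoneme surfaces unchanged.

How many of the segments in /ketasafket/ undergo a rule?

Segments that undergo a rule: /k/ → [tʃ] (rule 3); /s/ → [z] (rule 2); /k/ → [tʃ] (rule 3); /t/ → [ʔ] (rule 1).
All other segments surface unchanged.

4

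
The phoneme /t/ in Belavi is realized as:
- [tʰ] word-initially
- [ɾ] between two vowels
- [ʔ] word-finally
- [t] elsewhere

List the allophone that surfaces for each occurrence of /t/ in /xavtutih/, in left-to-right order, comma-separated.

[t], [ɾ]

Occurrence 1 (position 4): no conditioning environment matches → elsewhere allophone [t].
Occurrence 2 (position 6): between two vowels → [ɾ].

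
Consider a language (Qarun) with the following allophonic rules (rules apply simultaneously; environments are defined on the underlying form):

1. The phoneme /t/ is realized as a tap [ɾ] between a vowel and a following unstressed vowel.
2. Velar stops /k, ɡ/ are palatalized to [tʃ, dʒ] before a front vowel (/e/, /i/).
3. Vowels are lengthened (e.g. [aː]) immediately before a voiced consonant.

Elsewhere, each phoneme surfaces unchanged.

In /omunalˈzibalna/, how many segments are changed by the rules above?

Segments that undergo a rule: /o/ → [oː] (rule 3); /u/ → [uː] (rule 3); /a/ → [aː] (rule 3); /i/ → [iː] (rule 3); /a/ → [aː] (rule 3).
All other segments surface unchanged.

5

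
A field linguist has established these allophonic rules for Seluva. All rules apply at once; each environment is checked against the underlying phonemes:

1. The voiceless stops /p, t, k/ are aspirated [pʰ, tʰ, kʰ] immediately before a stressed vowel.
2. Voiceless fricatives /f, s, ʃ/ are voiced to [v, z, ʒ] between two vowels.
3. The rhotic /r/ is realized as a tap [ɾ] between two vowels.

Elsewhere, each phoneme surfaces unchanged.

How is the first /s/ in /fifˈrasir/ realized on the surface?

[z]

/s/ — between /a/ and /i/, between two vowels — surfaces as [z] (rule 2).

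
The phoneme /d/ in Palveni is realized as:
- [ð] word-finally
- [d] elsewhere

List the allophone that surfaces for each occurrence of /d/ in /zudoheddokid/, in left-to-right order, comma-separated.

[d], [d], [d], [ð]

Occurrence 1 (position 3): no conditioning environment matches → elsewhere allophone [d].
Occurrence 2 (position 7): no conditioning environment matches → elsewhere allophone [d].
Occurrence 3 (position 8): no conditioning environment matches → elsewhere allophone [d].
Occurrence 4 (position 12): word-finally → [ð].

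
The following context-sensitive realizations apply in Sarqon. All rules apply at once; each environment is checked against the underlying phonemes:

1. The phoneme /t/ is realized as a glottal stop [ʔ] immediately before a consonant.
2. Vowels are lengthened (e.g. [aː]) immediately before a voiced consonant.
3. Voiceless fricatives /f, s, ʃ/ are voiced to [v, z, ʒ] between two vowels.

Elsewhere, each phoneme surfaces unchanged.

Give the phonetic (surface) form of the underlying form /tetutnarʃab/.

[tetuʔnaːrʃaːb]

/t/ (word-initial) fails the environment for rule 1, so it stays [t].
/e/ (between /t/ and /t/) fails the environment for rule 2, so it stays [e].
/t/ (between /e/ and /u/): rule 1 targets it, but not immediately before a consonant → unchanged [t].
/u/ — between /t/ and /t/; rule 2 does not apply here → [u].
/t/ (between /u/ and /n/): immediately before a consonant, so rule 1 applies → [ʔ].
/n/ (between /t/ and /a/) is unaffected → [n].
/a/ — between /n/ and /r/, before a voiced consonant — surfaces as [aː] (rule 2).
/r/ stays [r].
/ʃ/ (between /r/ and /a/) fails the environment for rule 3, so it stays [ʃ].
/a/ (between /ʃ/ and /b/): before a voiced consonant, so rule 2 applies → [aː].
/b/ (word-final) is unaffected → [b].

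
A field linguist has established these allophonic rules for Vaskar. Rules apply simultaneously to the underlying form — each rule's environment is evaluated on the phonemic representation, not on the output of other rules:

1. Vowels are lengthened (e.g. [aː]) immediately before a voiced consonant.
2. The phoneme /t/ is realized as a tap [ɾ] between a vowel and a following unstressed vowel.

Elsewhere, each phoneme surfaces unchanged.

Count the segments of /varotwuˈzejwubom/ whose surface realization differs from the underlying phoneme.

Segments that undergo a rule: /a/ → [aː] (rule 1); /u/ → [uː] (rule 1); /e/ → [eː] (rule 1); /u/ → [uː] (rule 1); /o/ → [oː] (rule 1).
All other segments surface unchanged.

5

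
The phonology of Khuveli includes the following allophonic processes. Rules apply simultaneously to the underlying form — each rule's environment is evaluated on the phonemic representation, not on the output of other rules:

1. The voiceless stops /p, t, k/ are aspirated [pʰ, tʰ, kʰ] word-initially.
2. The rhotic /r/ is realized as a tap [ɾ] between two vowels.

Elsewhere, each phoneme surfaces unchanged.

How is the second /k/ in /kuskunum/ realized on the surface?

/k/ (between /s/ and /u/): rule 1 targets it, but not word-initially → unchanged [k].

[k]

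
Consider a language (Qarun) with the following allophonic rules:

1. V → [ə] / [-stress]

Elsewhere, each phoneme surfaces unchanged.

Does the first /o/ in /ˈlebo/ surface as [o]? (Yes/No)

No

Rule 1 applies to /o/ (word-final: in an unstressed syllable) → [ə].
The actual realization is [ə], not [o].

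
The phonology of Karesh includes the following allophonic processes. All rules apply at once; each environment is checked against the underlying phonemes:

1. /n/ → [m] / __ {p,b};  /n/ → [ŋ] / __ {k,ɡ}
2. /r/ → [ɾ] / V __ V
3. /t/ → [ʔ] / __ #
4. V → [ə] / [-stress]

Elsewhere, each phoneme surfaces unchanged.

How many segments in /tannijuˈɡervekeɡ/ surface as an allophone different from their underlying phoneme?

Segments that undergo a rule: /a/ → [ə] (rule 4); /i/ → [ə] (rule 4); /u/ → [ə] (rule 4); /e/ → [ə] (rule 4); /e/ → [ə] (rule 4).
All other segments surface unchanged.

5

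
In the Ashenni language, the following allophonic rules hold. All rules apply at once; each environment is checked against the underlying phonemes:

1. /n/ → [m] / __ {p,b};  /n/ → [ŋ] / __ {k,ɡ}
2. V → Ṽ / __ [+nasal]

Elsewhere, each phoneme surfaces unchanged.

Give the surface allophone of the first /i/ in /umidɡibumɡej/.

/i/ (between /m/ and /d/): rule 2 targets it, but not before a nasal consonant → unchanged [i].

[i]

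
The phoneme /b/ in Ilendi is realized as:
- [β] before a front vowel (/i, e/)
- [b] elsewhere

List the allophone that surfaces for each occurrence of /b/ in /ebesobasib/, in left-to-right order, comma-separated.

Occurrence 1 (position 2): before a front vowel (/i, e/) → [β].
Occurrence 2 (position 6): no conditioning environment matches → elsewhere allophone [b].
Occurrence 3 (position 10): no conditioning environment matches → elsewhere allophone [b].

[β], [b], [b]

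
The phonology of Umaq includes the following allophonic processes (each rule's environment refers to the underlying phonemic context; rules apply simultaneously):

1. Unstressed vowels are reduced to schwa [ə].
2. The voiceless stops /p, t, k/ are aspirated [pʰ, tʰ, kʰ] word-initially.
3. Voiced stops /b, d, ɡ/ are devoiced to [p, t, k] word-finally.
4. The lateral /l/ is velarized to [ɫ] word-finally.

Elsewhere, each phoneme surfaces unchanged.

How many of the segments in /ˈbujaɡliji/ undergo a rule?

Segments that undergo a rule: /a/ → [ə] (rule 1); /i/ → [ə] (rule 1); /i/ → [ə] (rule 1).
All other segments surface unchanged.

3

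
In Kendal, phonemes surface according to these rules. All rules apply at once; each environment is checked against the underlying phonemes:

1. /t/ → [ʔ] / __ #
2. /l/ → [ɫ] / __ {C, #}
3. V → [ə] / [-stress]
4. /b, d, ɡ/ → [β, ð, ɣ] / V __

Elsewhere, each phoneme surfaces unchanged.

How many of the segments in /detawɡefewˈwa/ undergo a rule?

4

Segments that undergo a rule: /e/ → [ə] (rule 3); /a/ → [ə] (rule 3); /e/ → [ə] (rule 3); /e/ → [ə] (rule 3).
All other segments surface unchanged.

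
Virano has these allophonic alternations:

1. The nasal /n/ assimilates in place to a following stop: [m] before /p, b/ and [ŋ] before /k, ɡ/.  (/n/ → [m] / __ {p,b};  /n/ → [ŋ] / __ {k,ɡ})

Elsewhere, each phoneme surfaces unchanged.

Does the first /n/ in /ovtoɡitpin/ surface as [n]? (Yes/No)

Yes

/n/ — word-final; rule 1 does not apply here → [n].
The actual realization is [n], which matches [n].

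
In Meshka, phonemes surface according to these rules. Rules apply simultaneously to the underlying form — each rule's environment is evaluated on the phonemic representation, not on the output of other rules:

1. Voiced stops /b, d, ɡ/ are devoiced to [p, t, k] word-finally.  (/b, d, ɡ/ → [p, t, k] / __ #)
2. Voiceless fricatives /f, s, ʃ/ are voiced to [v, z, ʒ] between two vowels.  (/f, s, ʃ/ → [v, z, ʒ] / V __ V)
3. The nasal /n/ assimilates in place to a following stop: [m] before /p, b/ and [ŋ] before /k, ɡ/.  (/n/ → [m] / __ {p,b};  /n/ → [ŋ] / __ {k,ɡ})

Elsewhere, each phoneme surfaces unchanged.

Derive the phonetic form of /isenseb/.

[izensep]

/i/ — not in any rule's target class → [i].
/s/ meets the environment for rule 2 (between two vowels) → [z].
/e/ (between /s/ and /n/): no rule targets it → [e].
/n/ (between /e/ and /s/): rule 3 targets it, but not before a labial or velar stop → unchanged [n].
/s/ (between /n/ and /e/): rule 2 targets it, but not between two vowels → unchanged [s].
/e/ (between /s/ and /b/): no rule targets it → [e].
/b/ — word-final, word-finally — surfaces as [p] (rule 1).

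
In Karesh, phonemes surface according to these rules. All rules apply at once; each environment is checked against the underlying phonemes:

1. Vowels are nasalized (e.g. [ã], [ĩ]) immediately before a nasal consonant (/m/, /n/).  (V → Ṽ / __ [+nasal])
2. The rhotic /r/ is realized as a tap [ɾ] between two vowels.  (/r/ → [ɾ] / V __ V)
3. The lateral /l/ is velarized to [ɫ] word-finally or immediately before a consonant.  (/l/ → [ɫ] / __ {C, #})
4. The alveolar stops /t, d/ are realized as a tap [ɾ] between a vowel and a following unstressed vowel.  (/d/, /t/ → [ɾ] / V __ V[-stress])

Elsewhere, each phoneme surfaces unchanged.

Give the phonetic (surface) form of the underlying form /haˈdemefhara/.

[haˈdẽmefhaɾa]

/a/ (between /h/ and /d/): rule 1 targets it, but not before a nasal consonant → unchanged [a].
/d/ (between /a/ and /e/): rule 4 targets it, but not between a vowel and a following unstressed vowel → unchanged [d].
/e/ (between /d/ and /m/): before a nasal consonant, so rule 1 applies → [ẽ].
/e/ (between /m/ and /f/) is in the target of rule 1 but the environment (before a nasal consonant) is not met → [e].
/a/ (between /h/ and /r/) is in the target of rule 1 but the environment (before a nasal consonant) is not met → [a].
/r/ (between /a/ and /a/) occurs between two vowels → [ɾ] by rule 2.
/a/ (word-final): rule 1 targets it, but not before a nasal consonant → unchanged [a].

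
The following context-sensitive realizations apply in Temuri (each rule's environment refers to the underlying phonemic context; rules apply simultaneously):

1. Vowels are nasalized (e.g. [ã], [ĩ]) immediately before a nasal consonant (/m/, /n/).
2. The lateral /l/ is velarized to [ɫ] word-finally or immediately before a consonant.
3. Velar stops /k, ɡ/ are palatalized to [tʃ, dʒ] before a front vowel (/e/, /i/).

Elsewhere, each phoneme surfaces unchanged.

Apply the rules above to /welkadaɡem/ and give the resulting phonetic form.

/w/ stays [w].
/e/ (between /w/ and /l/) fails the environment for rule 1, so it stays [e].
/l/ meets the environment for rule 2 (word-finally or immediately before a consonant) → [ɫ].
/k/ (between /l/ and /a/) fails the environment for rule 3, so it stays [k].
/a/ (between /k/ and /d/) fails the environment for rule 1, so it stays [a].
/d/ — not in any rule's target class → [d].
/a/ (between /d/ and /ɡ/) fails the environment for rule 1, so it stays [a].
/ɡ/ (between /a/ and /e/) occurs before a front vowel → [dʒ] by rule 3.
/e/ (between /ɡ/ and /m/): before a nasal consonant, so rule 1 applies → [ẽ].
/m/ stays [m].

[weɫkadadʒẽm]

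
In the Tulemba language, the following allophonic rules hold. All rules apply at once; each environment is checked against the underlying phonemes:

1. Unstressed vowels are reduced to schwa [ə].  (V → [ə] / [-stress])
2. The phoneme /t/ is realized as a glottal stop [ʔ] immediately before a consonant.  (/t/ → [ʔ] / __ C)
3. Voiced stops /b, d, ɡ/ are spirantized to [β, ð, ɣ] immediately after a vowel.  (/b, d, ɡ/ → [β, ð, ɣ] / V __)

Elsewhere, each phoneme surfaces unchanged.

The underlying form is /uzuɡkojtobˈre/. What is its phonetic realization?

/u/ (word-initial): in an unstressed syllable, so rule 1 applies → [ə].
/z/ (between /u/ and /u/) is unaffected → [z].
/u/ (between /z/ and /ɡ/) occurs in an unstressed syllable → [ə] by rule 1.
Rule 3 applies to /ɡ/ (between /u/ and /k/: immediately after a vowel) → [ɣ].
/k/ stays [k].
Rule 1 applies to /o/ (between /k/ and /j/: in an unstressed syllable) → [ə].
/j/ — not in any rule's target class → [j].
/t/ — between /j/ and /o/; rule 2 does not apply here → [t].
/o/ meets the environment for rule 1 (in an unstressed syllable) → [ə].
/b/ — between /o/ and /r/, immediately after a vowel — surfaces as [β] (rule 3).
/r/ (between /b/ and /e/) is unaffected → [r].
/e/ — word-final; rule 1 does not apply here → [e].

[əzəɣkəjtəβˈre]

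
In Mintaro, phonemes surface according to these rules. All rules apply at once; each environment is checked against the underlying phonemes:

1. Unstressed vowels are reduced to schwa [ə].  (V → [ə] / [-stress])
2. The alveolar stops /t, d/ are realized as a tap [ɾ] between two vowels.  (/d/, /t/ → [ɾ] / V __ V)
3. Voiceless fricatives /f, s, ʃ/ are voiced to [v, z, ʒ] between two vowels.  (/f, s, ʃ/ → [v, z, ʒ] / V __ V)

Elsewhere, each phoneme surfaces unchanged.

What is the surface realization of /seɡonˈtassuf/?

/s/ (word-initial) is in the target of rule 3 but the environment (between two vowels) is not met → [s].
/e/ (between /s/ and /ɡ/) occurs in an unstressed syllable → [ə] by rule 1.
/ɡ/ (between /e/ and /o/) is unaffected → [ɡ].
/o/ — between /ɡ/ and /n/, in an unstressed syllable — surfaces as [ə] (rule 1).
/n/ (between /o/ and /t/): no rule targets it → [n].
/t/ — between /n/ and /a/; rule 2 does not apply here → [t].
/a/ (between /t/ and /s/) fails the environment for rule 1, so it stays [a].
/s/ (between /a/ and /s/): rule 3 targets it, but not between two vowels → unchanged [s].
/s/ — between /s/ and /u/; rule 3 does not apply here → [s].
/u/ (between /s/ and /f/): in an unstressed syllable, so rule 1 applies → [ə].
/f/ — word-final; rule 3 does not apply here → [f].

[səɡənˈtassəf]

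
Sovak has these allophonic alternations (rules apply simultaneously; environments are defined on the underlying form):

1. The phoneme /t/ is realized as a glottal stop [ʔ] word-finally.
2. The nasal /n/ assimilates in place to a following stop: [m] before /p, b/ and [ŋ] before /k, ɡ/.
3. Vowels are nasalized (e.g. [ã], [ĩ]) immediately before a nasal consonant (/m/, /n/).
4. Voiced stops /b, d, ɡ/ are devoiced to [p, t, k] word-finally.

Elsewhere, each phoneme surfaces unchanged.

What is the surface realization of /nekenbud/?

/n/ — word-initial; rule 2 does not apply here → [n].
/e/ (between /n/ and /k/): rule 3 targets it, but not before a nasal consonant → unchanged [e].
/k/ (between /e/ and /e/) is unaffected → [k].
/e/ — between /k/ and /n/, before a nasal consonant — surfaces as [ẽ] (rule 3).
/n/ meets the environment for rule 2 (before a labial or velar stop) → [m].
/b/ (between /n/ and /u/) is in the target of rule 4 but the environment (word-finally) is not met → [b].
/u/ — between /b/ and /d/; rule 3 does not apply here → [u].
/d/ (word-final) occurs word-finally → [t] by rule 4.

[nekẽmbut]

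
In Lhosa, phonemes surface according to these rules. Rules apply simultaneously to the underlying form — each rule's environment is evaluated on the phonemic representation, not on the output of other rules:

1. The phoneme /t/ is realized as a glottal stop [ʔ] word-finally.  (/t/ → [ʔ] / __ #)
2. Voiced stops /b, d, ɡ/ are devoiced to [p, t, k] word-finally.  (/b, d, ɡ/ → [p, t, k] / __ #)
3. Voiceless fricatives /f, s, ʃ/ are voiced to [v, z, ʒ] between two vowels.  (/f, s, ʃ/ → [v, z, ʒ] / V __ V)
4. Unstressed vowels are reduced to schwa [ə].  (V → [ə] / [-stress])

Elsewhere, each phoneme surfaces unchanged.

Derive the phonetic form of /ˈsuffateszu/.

[ˈsuffətəszə]

/s/ — word-initial; rule 3 does not apply here → [s].
/u/ (between /s/ and /f/) is in the target of rule 4 but the environment (in an unstressed syllable) is not met → [u].
/f/ — between /u/ and /f/; rule 3 does not apply here → [f].
/f/ (between /f/ and /a/) is in the target of rule 3 but the environment (between two vowels) is not met → [f].
/a/ — between /f/ and /t/, in an unstressed syllable — surfaces as [ə] (rule 4).
/t/ — between /a/ and /e/; rule 1 does not apply here → [t].
/e/ (between /t/ and /s/) occurs in an unstressed syllable → [ə] by rule 4.
/s/ (between /e/ and /z/) is in the target of rule 3 but the environment (between two vowels) is not met → [s].
/z/ — not in any rule's target class → [z].
Rule 4 applies to /u/ (word-final: in an unstressed syllable) → [ə].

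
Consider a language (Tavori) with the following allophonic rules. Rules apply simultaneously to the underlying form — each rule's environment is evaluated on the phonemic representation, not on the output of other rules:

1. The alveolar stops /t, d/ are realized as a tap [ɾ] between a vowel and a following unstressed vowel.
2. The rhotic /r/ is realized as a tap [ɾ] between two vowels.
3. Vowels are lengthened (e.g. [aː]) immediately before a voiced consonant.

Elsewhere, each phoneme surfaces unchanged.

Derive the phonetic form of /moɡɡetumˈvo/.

[moːɡɡeɾuːmˈvo]

/m/ stays [m].
/o/ — between /m/ and /ɡ/, before a voiced consonant — surfaces as [oː] (rule 3).
/ɡ/ (between /o/ and /ɡ/): no rule targets it → [ɡ].
/ɡ/ (between /ɡ/ and /e/) is unaffected → [ɡ].
/e/ — between /ɡ/ and /t/; rule 3 does not apply here → [e].
/t/ (between /e/ and /u/): between a vowel and a following unstressed vowel, so rule 1 applies → [ɾ].
/u/ (between /t/ and /m/) occurs before a voiced consonant → [uː] by rule 3.
/m/ — not in any rule's target class → [m].
/v/ stays [v].
/o/ — word-final; rule 3 does not apply here → [o].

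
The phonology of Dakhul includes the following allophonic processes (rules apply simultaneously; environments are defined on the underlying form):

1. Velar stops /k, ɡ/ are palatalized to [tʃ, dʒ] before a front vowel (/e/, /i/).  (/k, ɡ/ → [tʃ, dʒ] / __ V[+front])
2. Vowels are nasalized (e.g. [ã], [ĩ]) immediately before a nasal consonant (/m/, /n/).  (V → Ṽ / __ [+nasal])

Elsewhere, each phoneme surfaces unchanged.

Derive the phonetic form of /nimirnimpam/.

[nĩmirnĩmpãm]

/i/ — between /n/ and /m/, before a nasal consonant — surfaces as [ĩ] (rule 2).
/i/ (between /m/ and /r/): rule 2 targets it, but not before a nasal consonant → unchanged [i].
/i/ (between /n/ and /m/) occurs before a nasal consonant → [ĩ] by rule 2.
/a/ (between /p/ and /m/): before a nasal consonant, so rule 2 applies → [ã].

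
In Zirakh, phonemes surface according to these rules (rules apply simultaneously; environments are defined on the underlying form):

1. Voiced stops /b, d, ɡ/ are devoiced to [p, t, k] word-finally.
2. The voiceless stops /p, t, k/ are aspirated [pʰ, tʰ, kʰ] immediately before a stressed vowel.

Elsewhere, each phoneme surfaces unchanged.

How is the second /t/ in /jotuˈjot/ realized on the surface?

[t]

/t/ (word-final) is in the target of rule 2 but the environment (immediately before a stressed vowel) is not met → [t].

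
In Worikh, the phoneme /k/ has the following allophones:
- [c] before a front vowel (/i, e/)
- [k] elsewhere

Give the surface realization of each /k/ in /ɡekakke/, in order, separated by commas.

Occurrence 1 (position 3): no conditioning environment matches → elsewhere allophone [k].
Occurrence 2 (position 5): no conditioning environment matches → elsewhere allophone [k].
Occurrence 3 (position 6): before a front vowel → [c].

[k], [k], [c]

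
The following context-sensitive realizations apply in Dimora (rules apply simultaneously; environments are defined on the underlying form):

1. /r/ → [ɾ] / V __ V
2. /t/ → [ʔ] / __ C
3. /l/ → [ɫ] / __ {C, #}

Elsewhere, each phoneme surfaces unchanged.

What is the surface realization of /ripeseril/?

/r/ (word-initial): rule 1 targets it, but not between two vowels → unchanged [r].
/i/ — not in any rule's target class → [i].
/p/ (between /i/ and /e/): no rule targets it → [p].
/e/ (between /p/ and /s/): no rule targets it → [e].
/s/ (between /e/ and /e/): no rule targets it → [s].
/e/ stays [e].
/r/ — between /e/ and /i/, between two vowels — surfaces as [ɾ] (rule 1).
/i/ (between /r/ and /l/): no rule targets it → [i].
/l/ — word-final, word-finally or immediately before a consonant — surfaces as [ɫ] (rule 3).

[ripeseɾiɫ]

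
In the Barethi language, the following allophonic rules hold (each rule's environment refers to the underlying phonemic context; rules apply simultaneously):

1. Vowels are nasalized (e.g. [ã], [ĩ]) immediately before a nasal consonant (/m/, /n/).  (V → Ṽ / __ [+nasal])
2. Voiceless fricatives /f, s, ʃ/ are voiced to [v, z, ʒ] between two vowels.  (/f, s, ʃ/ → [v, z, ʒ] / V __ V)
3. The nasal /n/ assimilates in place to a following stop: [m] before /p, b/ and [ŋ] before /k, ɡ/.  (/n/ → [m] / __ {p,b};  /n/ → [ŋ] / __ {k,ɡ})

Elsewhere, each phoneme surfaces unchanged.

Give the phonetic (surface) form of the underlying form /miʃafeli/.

/i/ — between /m/ and /ʃ/; rule 1 does not apply here → [i].
/ʃ/ (between /i/ and /a/): between two vowels, so rule 2 applies → [ʒ].
/a/ (between /ʃ/ and /f/): rule 1 targets it, but not before a nasal consonant → unchanged [a].
/f/ (between /a/ and /e/) occurs between two vowels → [v] by rule 2.
/e/ (between /f/ and /l/) is in the target of rule 1 but the environment (before a nasal consonant) is not met → [e].
/i/ (word-final) fails the environment for rule 1, so it stays [i].

[miʒaveli]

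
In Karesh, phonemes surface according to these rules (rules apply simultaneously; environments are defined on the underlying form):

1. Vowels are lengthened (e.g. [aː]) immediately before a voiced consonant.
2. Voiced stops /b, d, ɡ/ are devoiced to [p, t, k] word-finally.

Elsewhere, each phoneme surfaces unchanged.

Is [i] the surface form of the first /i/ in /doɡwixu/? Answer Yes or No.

Yes

/i/ (between /w/ and /x/) fails the environment for rule 1, so it stays [i].
The actual realization is [i], which matches [i].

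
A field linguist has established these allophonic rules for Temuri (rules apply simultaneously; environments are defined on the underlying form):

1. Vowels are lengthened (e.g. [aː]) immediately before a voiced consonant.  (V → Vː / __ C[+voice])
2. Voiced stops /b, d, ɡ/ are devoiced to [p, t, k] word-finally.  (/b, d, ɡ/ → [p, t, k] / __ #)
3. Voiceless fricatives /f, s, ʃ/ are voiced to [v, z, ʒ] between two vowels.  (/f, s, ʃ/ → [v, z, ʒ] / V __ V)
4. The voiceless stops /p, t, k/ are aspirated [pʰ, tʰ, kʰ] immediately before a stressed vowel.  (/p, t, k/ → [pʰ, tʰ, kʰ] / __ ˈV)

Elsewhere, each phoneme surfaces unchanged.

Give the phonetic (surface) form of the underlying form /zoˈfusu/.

/z/ stays [z].
/o/ (between /z/ and /f/) is in the target of rule 1 but the environment (before a voiced consonant) is not met → [o].
/f/ meets the environment for rule 3 (between two vowels) → [v].
/u/ (between /f/ and /s/) fails the environment for rule 1, so it stays [u].
Rule 3 applies to /s/ (between /u/ and /u/: between two vowels) → [z].
/u/ (word-final) is in the target of rule 1 but the environment (before a voiced consonant) is not met → [u].

[zoˈvuzu]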